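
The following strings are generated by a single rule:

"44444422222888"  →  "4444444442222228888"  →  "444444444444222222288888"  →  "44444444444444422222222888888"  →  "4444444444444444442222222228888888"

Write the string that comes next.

444444444444444444444222222222288888888

Each string has the form 4^{3n} 2^{n+3} 8^{n+1}, where the shown terms are n = 2, 3, 4, 5, 6.
Setting n = 7 gives 21, 10, 8 characters in each block.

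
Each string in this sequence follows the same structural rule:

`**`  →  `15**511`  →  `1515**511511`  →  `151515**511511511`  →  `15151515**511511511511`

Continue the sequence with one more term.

1515151515**511511511511511

Every step adds 15 to the front and 511 to the end of the previous string.
So the next term is 15·15151515**511511511511·511.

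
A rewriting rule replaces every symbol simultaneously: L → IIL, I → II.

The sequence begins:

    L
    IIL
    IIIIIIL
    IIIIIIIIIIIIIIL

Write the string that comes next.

IIIIIIIIIIIIIIIIIIIIIIIIIIIIIIL

φ(IIIIIIIIIIIIIIL) expands symbol-by-symbol to II II II II II II II II II II II II II II IIL; joining the 15 pieces gives the next term.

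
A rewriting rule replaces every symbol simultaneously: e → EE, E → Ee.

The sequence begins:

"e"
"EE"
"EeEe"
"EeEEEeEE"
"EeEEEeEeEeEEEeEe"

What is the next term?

Rewriting the 16 symbols of EeEEEeEeEeEEEeEe one by one yields Ee EE Ee Ee Ee EE Ee EE Ee EE Ee Ee Ee EE Ee EE; concatenated:

EeEEEeEeEeEEEeEEEeEEEeEeEeEEEeEE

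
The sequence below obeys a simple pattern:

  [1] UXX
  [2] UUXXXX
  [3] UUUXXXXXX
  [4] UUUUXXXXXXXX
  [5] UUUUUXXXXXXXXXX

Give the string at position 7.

UUUUUUUXXXXXXXXXXXXXX

The n-th term is n U's then 2n X's (n = 1, 2, …).
Setting n = 7 gives 7, 14 characters in each block.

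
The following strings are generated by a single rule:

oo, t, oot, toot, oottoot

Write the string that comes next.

tootoottoot

This is a Fibonacci-style word recurrence s(k) = s(k−2)·s(k−1): e.g. oo·t = oot.
So term 6 is toot·oottoot.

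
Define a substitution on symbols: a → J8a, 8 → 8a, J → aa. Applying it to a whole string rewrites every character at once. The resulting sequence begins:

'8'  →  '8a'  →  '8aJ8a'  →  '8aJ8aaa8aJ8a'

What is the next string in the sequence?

8aJ8aaa8aJ8aJ8aJ8a8aJ8aaa8aJ8a

Rewriting each symbol of 8aJ8aaa8aJ8a: 8→8a, a→J8a, J→aa, 8→8a, a→J8a, a→J8a, a→J8a, 8→8a, a→J8a, J→aa, 8→8a, a→J8a, which concatenates to 8a J8a aa 8a J8a J8a J8a 8a J8a aa 8a J8a.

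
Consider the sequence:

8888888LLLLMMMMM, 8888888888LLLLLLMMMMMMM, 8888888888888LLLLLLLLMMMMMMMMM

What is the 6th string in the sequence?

The n-th term is 3n+1 8's then 2n L's then 2n+1 M's, where the shown terms are n = 2, 3, 4.
At n = 7 the blocks have lengths 22, 14, 15.

8888888888888888888888LLLLLLLLLLLLLLMMMMMMMMMMMMMMM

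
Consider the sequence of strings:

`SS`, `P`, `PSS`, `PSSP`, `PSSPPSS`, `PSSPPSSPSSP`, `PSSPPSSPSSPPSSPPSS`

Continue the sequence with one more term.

From term 3 onward, concatenate the last term with the second-to-last: P·SS = PSS, PSS·P = PSSP, …
So term 8 is PSSPPSSPSSPPSSPPSS·PSSPPSSPSSP.

PSSPPSSPSSPPSSPPSSPSSPPSSPSSP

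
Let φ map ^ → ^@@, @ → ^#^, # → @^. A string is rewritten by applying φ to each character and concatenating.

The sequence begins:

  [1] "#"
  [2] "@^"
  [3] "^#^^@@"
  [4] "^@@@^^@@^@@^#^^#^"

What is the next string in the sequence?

^@@^#^^#^^#^^@@^@@^#^^#^^@@^#^^#^^@@@^^@@^@@@^^@@

φ(^@@@^^@@^@@^#^^#^) expands symbol-by-symbol to ^@@ ^#^ ^#^ ^#^ ^@@ ^@@ ^#^ ^#^ ^@@ ^#^ ^#^ ^@@ @^ ^@@ ^@@ @^ ^@@; joining the 17 pieces gives the next term.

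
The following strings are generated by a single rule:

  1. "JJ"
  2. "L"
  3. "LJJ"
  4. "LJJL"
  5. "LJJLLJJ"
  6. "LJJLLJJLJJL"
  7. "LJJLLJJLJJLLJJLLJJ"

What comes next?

LJJLLJJLJJLLJJLLJJLJJLLJJLJJL

Each term (from the third on) is the previous term followed by the one before it: term 3 = L·JJ = LJJ.
The next term joins LJJLLJJLJJLLJJLLJJ and LJJLLJJLJJL.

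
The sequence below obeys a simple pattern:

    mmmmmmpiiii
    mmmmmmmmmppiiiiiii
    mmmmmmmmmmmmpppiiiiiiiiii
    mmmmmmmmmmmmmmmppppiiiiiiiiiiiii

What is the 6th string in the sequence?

mmmmmmmmmmmmmmmmmmmmmppppppiiiiiiiiiiiiiiiiiii

The n-th term is 3n m's then n-1 p's then 3n-2 i's, where the shown terms are n = 2, 3, 4, 5.
At n = 7 the blocks have lengths 21, 6, 19.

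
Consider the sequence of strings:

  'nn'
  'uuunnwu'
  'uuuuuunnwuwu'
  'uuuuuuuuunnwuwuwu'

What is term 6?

s(k+1) = uuu·s(k)·wu, so each term gains uuu as a prefix and wu as a suffix.
From uuuuuuuuunnwuwuwu, 2 further steps: uuuuuuuuunnwuwuwu → uuuuuuuuuuuunnwuwuwuwu → (answer).

uuuuuuuuuuuuuuunnwuwuwuwuwu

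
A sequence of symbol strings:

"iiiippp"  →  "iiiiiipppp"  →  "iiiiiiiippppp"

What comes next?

iiiiiiiiiipppppp

Each string has the form i^{2n} p^{n+1}, where the shown terms are n = 2, 3, 4.
Setting n = 5 gives 10, 6 characters in each block.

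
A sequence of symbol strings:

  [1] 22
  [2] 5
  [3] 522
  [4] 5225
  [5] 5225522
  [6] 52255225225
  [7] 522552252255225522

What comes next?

This is a Fibonacci-style word recurrence s(k) = s(k−1)·s(k−2): e.g. 5·22 = 522.
The next term joins 522552252255225522 and 52255225225.

52255225225522552252255225225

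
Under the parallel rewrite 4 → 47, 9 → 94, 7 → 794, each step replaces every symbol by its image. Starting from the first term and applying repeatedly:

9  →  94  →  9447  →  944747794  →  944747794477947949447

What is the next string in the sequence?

φ(944747794477947949447) expands symbol-by-symbol to 94 47 47 794 47 794 794 94 47 47 794 794 94 47 794 94 47 94 47 47 794; joining the 21 pieces gives the next term.

9447477944779479494474779479494477949447944747794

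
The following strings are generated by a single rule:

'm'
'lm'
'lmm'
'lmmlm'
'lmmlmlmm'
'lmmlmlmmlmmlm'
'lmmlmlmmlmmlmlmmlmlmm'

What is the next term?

lmmlmlmmlmmlmlmmlmlmmlmmlmlmmlmmlm

Each term (from the third on) is the previous term followed by the one before it: term 3 = lm·m = lmm.
The next term joins lmmlmlmmlmmlmlmmlmlmm and lmmlmlmmlmmlm.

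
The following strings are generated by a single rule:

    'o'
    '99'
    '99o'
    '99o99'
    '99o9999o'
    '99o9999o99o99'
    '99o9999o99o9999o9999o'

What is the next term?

99o9999o99o9999o9999o99o9999o99o99

This is a Fibonacci-style word recurrence s(k) = s(k−1)·s(k−2): e.g. 99·o = 99o.
The next term joins 99o9999o99o9999o9999o and 99o9999o99o99.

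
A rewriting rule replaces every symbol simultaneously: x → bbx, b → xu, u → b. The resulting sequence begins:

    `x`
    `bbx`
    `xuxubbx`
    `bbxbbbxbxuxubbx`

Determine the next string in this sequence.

xuxubbxxuxuxubbxxubbxbbbxbxuxubbx

φ(bbxbbbxbxuxubbx) expands symbol-by-symbol to xu xu bbx xu xu xu bbx xu bbx b bbx b xu xu bbx; joining the 15 pieces gives the next term.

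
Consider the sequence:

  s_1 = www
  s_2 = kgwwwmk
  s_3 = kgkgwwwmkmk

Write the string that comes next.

kgkgkgwwwmkmkmk

s(k+1) = kg·s(k)·mk, so each term gains kg as a prefix and mk as a suffix.
So the next term is kg·kgkgwwwmkmk·mk.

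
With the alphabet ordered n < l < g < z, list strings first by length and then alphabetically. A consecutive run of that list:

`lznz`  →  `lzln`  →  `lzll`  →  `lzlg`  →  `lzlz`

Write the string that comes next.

The successor of lzlz increments the rightmost position that isn't already z and resets every position after it to n.

lzgn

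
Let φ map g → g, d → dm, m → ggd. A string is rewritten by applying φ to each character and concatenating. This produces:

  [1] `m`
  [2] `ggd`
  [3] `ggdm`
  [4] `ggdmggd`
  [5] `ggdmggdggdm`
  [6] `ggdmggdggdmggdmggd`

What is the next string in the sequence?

ggdmggdggdmggdmggdggdmggdggdm

φ(ggdmggdggdmggdmggd) expands symbol-by-symbol to g g dm ggd g g dm g g dm ggd g g dm ggd g g dm; joining the 18 pieces gives the next term.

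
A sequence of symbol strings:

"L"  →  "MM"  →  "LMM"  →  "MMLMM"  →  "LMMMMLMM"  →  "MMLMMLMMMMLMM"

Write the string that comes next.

Each term (from the third on) is the two preceding terms concatenated in order: term 3 = L·MM = LMM.
Continuing: LMMMMLMM · MMLMMLMMMMLMM gives term 7.

LMMMMLMMMMLMMLMMMMLMM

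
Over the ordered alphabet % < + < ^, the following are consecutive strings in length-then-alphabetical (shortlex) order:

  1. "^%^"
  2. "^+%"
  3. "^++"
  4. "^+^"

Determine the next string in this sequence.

^^%

Find the rightmost character of ^+^ below ^, bump it to the next letter, and reset everything to its right to %.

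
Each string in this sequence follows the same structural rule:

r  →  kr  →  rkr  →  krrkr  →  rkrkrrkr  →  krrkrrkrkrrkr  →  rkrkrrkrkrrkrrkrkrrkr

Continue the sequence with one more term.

From term 3 onward, concatenate the second-to-last term with the last: r·kr = rkr, kr·rkr = krrkr, …
Continuing: krrkrrkrkrrkr · rkrkrrkrkrrkrrkrkrrkr gives term 8.

krrkrrkrkrrkrrkrkrrkrkrrkrrkrkrrkr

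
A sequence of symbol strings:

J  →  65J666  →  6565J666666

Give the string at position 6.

Each term wraps the previous one in 65 on the left and 666 on the right.
From 6565J666666, 3 further steps: 6565J666666 → 656565J666666666 → 65656565J666666666666 → (answer).

6565656565J666666666666666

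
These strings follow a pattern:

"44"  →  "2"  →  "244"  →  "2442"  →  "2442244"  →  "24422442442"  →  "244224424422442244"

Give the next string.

24422442442244224424422442442

From term 3 onward, concatenate the last term with the second-to-last: 2·44 = 244, 244·2 = 2442, …
Continuing: 244224424422442244 · 24422442442 gives term 8.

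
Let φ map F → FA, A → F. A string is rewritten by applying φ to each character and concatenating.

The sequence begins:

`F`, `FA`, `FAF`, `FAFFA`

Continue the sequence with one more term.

Rewriting each symbol of FAFFA: F→FA, A→F, F→FA, F→FA, A→F, which concatenates to FA F FA FA F.

FAFFAFAF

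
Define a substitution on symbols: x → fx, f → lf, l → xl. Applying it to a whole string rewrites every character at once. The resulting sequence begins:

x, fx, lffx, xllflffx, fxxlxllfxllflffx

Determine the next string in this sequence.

lffxfxxlfxxlxllffxxlxllfxllflffx

φ(fxxlxllfxllflffx) expands symbol-by-symbol to lf fx fx xl fx xl xl lf fx xl xl lf xl lf lf fx; joining the 16 pieces gives the next term.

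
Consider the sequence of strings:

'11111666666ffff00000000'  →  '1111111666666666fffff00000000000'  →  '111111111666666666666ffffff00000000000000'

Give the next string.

11111111111666666666666666fffffff00000000000000000

Each string has the form 1^{2n+1} 6^{3n} f^{n+2} 0^{3n+2}, where the shown terms are n = 2, 3, 4.
At n = 5 the blocks have lengths 11, 15, 7, 17.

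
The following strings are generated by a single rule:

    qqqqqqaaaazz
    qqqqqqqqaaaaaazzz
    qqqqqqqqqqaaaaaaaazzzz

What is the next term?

qqqqqqqqqqqqaaaaaaaaaazzzzz

Reading off run lengths: q runs 6, 8, 10; a runs 4, 6, 8; z runs 2, 3, 4 — each is linear in n, where the shown terms are n = 2, 3, 4.
At n = 5 the blocks have lengths 12, 10, 5.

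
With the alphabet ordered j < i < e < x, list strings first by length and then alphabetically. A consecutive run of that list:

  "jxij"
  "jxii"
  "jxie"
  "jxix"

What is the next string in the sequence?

Find the rightmost character of jxix below x, bump it to the next letter, and reset everything to its right to j.

jxej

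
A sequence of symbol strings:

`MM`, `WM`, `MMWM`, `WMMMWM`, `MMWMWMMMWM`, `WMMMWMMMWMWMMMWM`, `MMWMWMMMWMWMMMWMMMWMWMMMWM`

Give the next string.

This is a Fibonacci-style word recurrence s(k) = s(k−2)·s(k−1): e.g. MM·WM = MMWM.
Continuing: WMMMWMMMWMWMMMWM · MMWMWMMMWMWMMMWMMMWMWMMMWM gives term 8.

WMMMWMMMWMWMMMWMMMWMWMMMWMWMMMWMMMWMWMMMWM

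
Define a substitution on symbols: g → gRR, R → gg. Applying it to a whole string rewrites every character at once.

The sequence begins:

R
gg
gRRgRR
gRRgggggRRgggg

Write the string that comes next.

φ(gRRgggggRRgggg) expands symbol-by-symbol to gRR gg gg gRR gRR gRR gRR gRR gg gg gRR gRR gRR gRR; joining the 14 pieces gives the next term.

gRRgggggRRgRRgRRgRRgRRgggggRRgRRgRRgRR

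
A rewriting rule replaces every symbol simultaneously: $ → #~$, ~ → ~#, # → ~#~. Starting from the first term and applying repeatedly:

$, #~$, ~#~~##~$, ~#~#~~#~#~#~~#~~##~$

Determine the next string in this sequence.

~#~#~~#~#~~#~#~#~~#~#~~#~#~~#~#~#~~#~#~#~~#~~##~$

Applying the rule to each of the 20 symbols of ~#~#~~#~#~#~~#~~##~$ gives the pieces ~# ~#~ ~# ~#~ ~# ~# ~#~ ~# ~#~ ~# ~#~ ~# ~# ~#~ ~# ~# ~#~ ~#~ ~# #~$, which concatenate to the answer.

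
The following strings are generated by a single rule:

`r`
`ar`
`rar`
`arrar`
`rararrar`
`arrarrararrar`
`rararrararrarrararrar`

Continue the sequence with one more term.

Each term (from the third on) is the two preceding terms concatenated in order: term 3 = r·ar = rar.
So term 8 is arrarrararrar·rararrararrarrararrar.

arrarrararrarrararrararrarrararrar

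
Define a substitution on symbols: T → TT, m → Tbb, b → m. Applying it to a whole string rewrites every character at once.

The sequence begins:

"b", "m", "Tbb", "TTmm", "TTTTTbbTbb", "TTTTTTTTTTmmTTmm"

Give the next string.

Applying the rule to each of the 16 symbols of TTTTTTTTTTmmTTmm gives the pieces TT TT TT TT TT TT TT TT TT TT Tbb Tbb TT TT Tbb Tbb, which concatenate to the answer.

TTTTTTTTTTTTTTTTTTTTTbbTbbTTTTTbbTbb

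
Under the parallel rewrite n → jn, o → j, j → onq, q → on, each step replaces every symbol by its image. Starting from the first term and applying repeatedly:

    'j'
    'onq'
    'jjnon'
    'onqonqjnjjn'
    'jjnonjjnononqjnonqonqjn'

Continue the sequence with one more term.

Replace each of the 23 characters of jjnonjjnononqjnonqonqjn in place — onq onq jn j jn onq onq jn j jn j jn on onq jn j jn on j jn on onq jn — and concatenate.

onqonqjnjjnonqonqjnjjnjjnononqjnjjnonjjnononqjn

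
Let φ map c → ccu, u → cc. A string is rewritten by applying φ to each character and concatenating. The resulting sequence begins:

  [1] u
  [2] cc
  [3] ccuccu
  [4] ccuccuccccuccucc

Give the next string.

ccuccuccccuccuccccuccuccuccuccccuccuccccuccu

φ(ccuccuccccuccucc) expands symbol-by-symbol to ccu ccu cc ccu ccu cc ccu ccu ccu ccu cc ccu ccu cc ccu ccu; joining the 16 pieces gives the next term.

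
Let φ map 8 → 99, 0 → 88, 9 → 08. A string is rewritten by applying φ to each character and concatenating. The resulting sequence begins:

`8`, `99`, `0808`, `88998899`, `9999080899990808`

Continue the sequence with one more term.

08080808889988990808080888998899

Replace each of the 16 characters of 9999080899990808 in place — 08 08 08 08 88 99 88 99 08 08 08 08 88 99 88 99 — and concatenate.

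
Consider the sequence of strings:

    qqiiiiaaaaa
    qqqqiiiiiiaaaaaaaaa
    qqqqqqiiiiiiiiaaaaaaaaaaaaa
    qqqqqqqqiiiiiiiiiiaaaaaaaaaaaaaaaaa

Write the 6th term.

Term n consists of 2n q's, followed by 2n+2 i's, followed by 4n+1 a's (n = 1, 2, …).
At n = 6 the blocks have lengths 12, 14, 25.

qqqqqqqqqqqqiiiiiiiiiiiiiiaaaaaaaaaaaaaaaaaaaaaaaaa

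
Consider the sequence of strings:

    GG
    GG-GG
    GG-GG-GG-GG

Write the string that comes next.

s(k+1) = s(k)·-·s(k) — each term doubles the last with '-' between the halves.
Doubling GG-GG-GG-GG with '-' between the halves:

GG-GG-GG-GG-GG-GG-GG-GG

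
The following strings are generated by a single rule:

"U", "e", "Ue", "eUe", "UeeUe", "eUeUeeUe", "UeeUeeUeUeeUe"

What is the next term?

eUeUeeUeUeeUeeUeUeeUe

This is a Fibonacci-style word recurrence s(k) = s(k−2)·s(k−1): e.g. U·e = Ue.
Continuing: eUeUeeUe · UeeUeeUeUeeUe gives term 8.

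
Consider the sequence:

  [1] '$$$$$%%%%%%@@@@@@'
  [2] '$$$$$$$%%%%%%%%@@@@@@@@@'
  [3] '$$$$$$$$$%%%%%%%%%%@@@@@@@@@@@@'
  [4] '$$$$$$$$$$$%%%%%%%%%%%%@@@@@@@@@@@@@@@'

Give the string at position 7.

Each string has the form $^{2n+1} %^{2n+2} @^{3n}, where the shown terms are n = 2, 3, 4, 5.
For term 7, n = 8, so the run lengths are 17, 18, 24.

$$$$$$$$$$$$$$$$$%%%%%%%%%%%%%%%%%%@@@@@@@@@@@@@@@@@@@@@@@@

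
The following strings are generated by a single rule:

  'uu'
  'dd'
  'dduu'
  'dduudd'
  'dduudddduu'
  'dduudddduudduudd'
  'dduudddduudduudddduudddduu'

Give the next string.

dduudddduudduudddduudddduudduudddduudduudd

Each term (from the third on) is the previous term followed by the one before it: term 3 = dd·uu = dduu.
So term 8 is dduudddduudduudddduudddduu·dduudddduudduudd.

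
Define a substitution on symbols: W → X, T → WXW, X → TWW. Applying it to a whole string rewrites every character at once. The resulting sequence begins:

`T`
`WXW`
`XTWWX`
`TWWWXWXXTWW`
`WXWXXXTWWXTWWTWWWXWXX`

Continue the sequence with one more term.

XTWWXTWWTWWTWWWXWXXTWWWXWXXWXWXXXTWWXTWWTWW

φ(WXWXXXTWWXTWWTWWWXWXX) expands symbol-by-symbol to X TWW X TWW TWW TWW WXW X X TWW WXW X X WXW X X X TWW X TWW TWW; joining the 21 pieces gives the next term.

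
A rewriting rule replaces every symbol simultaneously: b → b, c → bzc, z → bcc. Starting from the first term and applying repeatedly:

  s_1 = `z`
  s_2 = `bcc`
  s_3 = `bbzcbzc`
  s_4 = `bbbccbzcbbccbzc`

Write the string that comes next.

φ(bbbccbzcbbccbzc) expands symbol-by-symbol to b b b bzc bzc b bcc bzc b b bzc bzc b bcc bzc; joining the 15 pieces gives the next term.

bbbbzcbzcbbccbzcbbbzcbzcbbccbzc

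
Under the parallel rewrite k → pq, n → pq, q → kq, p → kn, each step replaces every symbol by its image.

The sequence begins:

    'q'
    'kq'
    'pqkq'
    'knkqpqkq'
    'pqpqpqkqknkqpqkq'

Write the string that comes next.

knkqknkqknkqpqkqpqpqpqkqknkqpqkq

φ(pqpqpqkqknkqpqkq) expands symbol-by-symbol to kn kq kn kq kn kq pq kq pq pq pq kq kn kq pq kq; joining the 16 pieces gives the next term.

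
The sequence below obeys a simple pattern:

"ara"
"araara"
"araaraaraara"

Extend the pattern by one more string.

Every step duplicates the string.
Doubling araaraaraara:

araaraaraaraaraaraaraara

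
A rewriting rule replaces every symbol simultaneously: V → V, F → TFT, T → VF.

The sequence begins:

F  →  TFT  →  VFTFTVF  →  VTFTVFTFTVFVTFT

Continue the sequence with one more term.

VVFTFTVFVTFTVFTFTVFVTFTVVFTFTVF

Applying the rule to each of the 15 symbols of VTFTVFTFTVFVTFT gives the pieces V VF TFT VF V TFT VF TFT VF V TFT V VF TFT VF, which concatenate to the answer.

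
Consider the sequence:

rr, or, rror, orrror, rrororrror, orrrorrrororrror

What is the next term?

rrororrrororrrorrrororrror

Each term (from the third on) is the two preceding terms concatenated in order: term 3 = rr·or = rror.
So term 7 is rrororrror·orrrorrrororrror.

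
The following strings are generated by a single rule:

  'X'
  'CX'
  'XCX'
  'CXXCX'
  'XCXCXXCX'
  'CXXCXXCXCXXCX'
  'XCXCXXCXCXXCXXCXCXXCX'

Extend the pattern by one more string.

This is a Fibonacci-style word recurrence s(k) = s(k−2)·s(k−1): e.g. X·CX = XCX.
So term 8 is CXXCXXCXCXXCX·XCXCXXCXCXXCXXCXCXXCX.

CXXCXXCXCXXCXXCXCXXCXCXXCXXCXCXXCX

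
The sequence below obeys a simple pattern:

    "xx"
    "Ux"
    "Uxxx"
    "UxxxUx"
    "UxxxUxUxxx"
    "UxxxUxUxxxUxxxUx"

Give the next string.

UxxxUxUxxxUxxxUxUxxxUxUxxx

From term 3 onward, concatenate the last term with the second-to-last: Ux·xx = Uxxx, Uxxx·Ux = UxxxUx, …
Continuing: UxxxUxUxxxUxxxUx · UxxxUxUxxx gives term 7.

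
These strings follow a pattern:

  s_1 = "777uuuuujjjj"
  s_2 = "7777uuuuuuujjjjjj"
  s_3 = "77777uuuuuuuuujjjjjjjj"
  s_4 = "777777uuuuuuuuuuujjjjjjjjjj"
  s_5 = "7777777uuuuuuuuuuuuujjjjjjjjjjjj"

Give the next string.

77777777uuuuuuuuuuuuuuujjjjjjjjjjjjjj

Term n consists of n+1 7's, followed by 2n+1 u's, followed by 2n j's, where the shown terms are n = 2, 3, 4, 5, 6.
At n = 7 the blocks have lengths 8, 15, 14.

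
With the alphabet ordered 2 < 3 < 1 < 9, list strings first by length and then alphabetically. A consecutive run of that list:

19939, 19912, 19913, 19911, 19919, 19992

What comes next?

The successor of 19992 increments the rightmost position that isn't already 9 and resets every position after it to 2.

19993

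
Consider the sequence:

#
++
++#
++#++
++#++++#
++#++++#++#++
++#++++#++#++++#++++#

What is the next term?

++#++++#++#++++#++++#++#++++#++#++

This is a Fibonacci-style word recurrence s(k) = s(k−1)·s(k−2): e.g. ++·# = ++#.
The next term joins ++#++++#++#++++#++++# and ++#++++#++#++.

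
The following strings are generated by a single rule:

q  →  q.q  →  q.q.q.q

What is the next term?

s(k+1) = s(k)·.·s(k) — each term doubles the last with '.' between the halves.
One more doubling of q.q.q.q gives the answer.

q.q.q.q.q.q.q.q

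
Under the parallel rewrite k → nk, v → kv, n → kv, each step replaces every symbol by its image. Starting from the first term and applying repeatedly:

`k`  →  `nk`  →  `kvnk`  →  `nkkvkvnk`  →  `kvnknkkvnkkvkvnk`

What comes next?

nkkvkvnkkvnknkkvkvnknkkvnkkvkvnk

Applying the rule to each of the 16 symbols of kvnknkkvnkkvkvnk gives the pieces nk kv kv nk kv nk nk kv kv nk nk kv nk kv kv nk, which concatenate to the answer.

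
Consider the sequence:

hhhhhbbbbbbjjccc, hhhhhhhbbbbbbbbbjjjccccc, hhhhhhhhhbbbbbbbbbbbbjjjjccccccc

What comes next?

hhhhhhhhhhhbbbbbbbbbbbbbbbjjjjjccccccccc

The n-th term is 2n+1 h's then 3n b's then n j's then 2n-1 c's, where the shown terms are n = 2, 3, 4.
Setting n = 5 gives 11, 15, 5, 9 characters in each block.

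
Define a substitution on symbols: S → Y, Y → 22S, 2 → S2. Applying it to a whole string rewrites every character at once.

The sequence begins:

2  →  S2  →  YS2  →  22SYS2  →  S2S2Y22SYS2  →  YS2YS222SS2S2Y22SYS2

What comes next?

Rewriting the 20 symbols of YS2YS222SS2S2Y22SYS2 one by one yields 22S Y S2 22S Y S2 S2 S2 Y Y S2 Y S2 22S S2 S2 Y 22S Y S2; concatenated:

22SYS222SYS2S2S2YYS2YS222SS2S2Y22SYS2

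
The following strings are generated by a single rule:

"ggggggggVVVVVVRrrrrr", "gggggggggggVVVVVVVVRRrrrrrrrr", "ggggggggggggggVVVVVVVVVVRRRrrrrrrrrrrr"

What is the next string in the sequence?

Reading off run lengths: g runs 8, 11, 14; V runs 6, 8, 10; R runs 1, 2, 3; r runs 5, 8, 11 — each is linear in n, where the shown terms are n = 2, 3, 4.
At n = 5 the blocks have lengths 17, 12, 4, 14.

gggggggggggggggggVVVVVVVVVVVVRRRRrrrrrrrrrrrrrr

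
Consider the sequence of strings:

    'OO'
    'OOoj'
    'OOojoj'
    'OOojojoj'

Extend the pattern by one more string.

Every step adds oj to the end: s(k+1) = s(k)·oj.
One more step from OOojojoj gives the answer.

OOojojojoj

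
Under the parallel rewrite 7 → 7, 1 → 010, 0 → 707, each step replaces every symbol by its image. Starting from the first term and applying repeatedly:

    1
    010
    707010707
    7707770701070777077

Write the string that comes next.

Applying the rule to each of the 19 symbols of 7707770701070777077 gives the pieces 7 7 707 7 7 7 707 7 707 010 707 7 707 7 7 7 707 7 7, which concatenate to the answer.

777077777077707010707770777770777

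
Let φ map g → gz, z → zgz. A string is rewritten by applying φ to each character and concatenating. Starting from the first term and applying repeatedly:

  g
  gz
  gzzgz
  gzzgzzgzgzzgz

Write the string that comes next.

gzzgzzgzgzzgzzgzgzzgzgzzgzzgzgzzgz

Applying the rule to each of the 13 symbols of gzzgzzgzgzzgz gives the pieces gz zgz zgz gz zgz zgz gz zgz gz zgz zgz gz zgz, which concatenate to the answer.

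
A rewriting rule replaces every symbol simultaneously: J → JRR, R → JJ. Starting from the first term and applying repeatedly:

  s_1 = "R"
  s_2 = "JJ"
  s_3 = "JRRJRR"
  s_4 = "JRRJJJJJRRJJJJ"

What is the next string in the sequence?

Rewriting the 14 symbols of JRRJJJJJRRJJJJ one by one yields JRR JJ JJ JRR JRR JRR JRR JRR JJ JJ JRR JRR JRR JRR; concatenated:

JRRJJJJJRRJRRJRRJRRJRRJJJJJRRJRRJRRJRR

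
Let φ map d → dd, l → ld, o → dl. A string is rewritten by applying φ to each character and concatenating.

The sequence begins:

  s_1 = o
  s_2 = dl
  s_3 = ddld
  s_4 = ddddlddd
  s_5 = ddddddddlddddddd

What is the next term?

Replace each of the 16 characters of ddddddddlddddddd in place — dd dd dd dd dd dd dd dd ld dd dd dd dd dd dd dd — and concatenate.

ddddddddddddddddlddddddddddddddd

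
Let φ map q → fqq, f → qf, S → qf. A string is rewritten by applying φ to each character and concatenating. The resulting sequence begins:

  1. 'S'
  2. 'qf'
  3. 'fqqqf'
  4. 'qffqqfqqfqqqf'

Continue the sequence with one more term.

fqqqfqffqqfqqqffqqfqqqffqqfqqfqqqf

φ(qffqqfqqfqqqf) expands symbol-by-symbol to fqq qf qf fqq fqq qf fqq fqq qf fqq fqq fqq qf; joining the 13 pieces gives the next term.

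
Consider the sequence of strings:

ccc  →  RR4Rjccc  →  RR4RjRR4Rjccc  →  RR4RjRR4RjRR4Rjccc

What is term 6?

Each term is the previous one with RR4Rj prepended.
From RR4RjRR4RjRR4Rjccc, 2 further steps: RR4RjRR4RjRR4Rjccc → RR4RjRR4RjRR4RjRR4Rjccc → (answer).

RR4RjRR4RjRR4RjRR4RjRR4Rjccc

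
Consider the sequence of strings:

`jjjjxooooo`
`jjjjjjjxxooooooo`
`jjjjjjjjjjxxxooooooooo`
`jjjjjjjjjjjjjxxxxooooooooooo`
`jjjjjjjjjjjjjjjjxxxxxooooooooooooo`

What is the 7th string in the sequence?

Each string has the form j^{3n+1} x^{n} o^{2n+3} (n = 1, 2, …).
Setting n = 7 gives 22, 7, 17 characters in each block.

jjjjjjjjjjjjjjjjjjjjjjxxxxxxxooooooooooooooooo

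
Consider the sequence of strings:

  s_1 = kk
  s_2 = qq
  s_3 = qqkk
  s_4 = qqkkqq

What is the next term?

This is a Fibonacci-style word recurrence s(k) = s(k−1)·s(k−2): e.g. qq·kk = qqkk.
So term 5 is qqkkqq·qqkk.

qqkkqqqqkk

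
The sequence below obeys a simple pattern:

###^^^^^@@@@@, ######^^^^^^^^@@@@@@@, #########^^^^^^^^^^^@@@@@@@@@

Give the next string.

The n-th term is 3n #'s then 3n+2 ^'s then 2n+3 @'s (n = 1, 2, …).
At n = 4 the blocks have lengths 12, 14, 11.

############^^^^^^^^^^^^^^@@@@@@@@@@@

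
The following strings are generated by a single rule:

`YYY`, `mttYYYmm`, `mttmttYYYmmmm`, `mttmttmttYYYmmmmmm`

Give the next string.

s(k+1) = mtt·s(k)·mm, so each term gains mtt as a prefix and mm as a suffix.
Applying this once more to mttmttmttYYYmmmmmm:

mttmttmttmttYYYmmmmmmmm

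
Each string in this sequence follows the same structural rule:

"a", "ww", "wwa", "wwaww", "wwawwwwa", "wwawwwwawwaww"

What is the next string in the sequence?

wwawwwwawwawwwwawwwwa

From term 3 onward, concatenate the last term with the second-to-last: ww·a = wwa, wwa·ww = wwaww, …
Continuing: wwawwwwawwaww · wwawwwwa gives term 7.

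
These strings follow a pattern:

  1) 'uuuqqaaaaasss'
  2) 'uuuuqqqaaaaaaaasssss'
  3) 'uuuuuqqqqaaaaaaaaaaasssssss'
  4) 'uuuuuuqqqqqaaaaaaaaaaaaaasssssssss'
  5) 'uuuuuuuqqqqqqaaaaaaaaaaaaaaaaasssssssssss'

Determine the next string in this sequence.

uuuuuuuuqqqqqqqaaaaaaaaaaaaaaaaaaaasssssssssssss

Term n consists of n+2 u's, followed by n+1 q's, followed by 3n+2 a's, followed by 2n+1 s's (n = 1, 2, …).
For the next term, n = 6, so the run lengths are 8, 7, 20, 13.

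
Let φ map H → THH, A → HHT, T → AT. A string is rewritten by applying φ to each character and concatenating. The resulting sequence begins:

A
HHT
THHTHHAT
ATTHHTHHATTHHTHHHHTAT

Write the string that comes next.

Applying the rule to each of the 21 symbols of ATTHHTHHATTHHTHHHHTAT gives the pieces HHT AT AT THH THH AT THH THH HHT AT AT THH THH AT THH THH THH THH AT HHT AT, which concatenate to the answer.

HHTATATTHHTHHATTHHTHHHHTATATTHHTHHATTHHTHHTHHTHHATHHTAT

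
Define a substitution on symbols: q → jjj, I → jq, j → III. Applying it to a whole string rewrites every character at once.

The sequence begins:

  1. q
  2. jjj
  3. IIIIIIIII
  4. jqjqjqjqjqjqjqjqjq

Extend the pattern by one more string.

Applying the rule to each of the 18 symbols of jqjqjqjqjqjqjqjqjq gives the pieces III jjj III jjj III jjj III jjj III jjj III jjj III jjj III jjj III jjj, which concatenate to the answer.

IIIjjjIIIjjjIIIjjjIIIjjjIIIjjjIIIjjjIIIjjjIIIjjjIIIjjj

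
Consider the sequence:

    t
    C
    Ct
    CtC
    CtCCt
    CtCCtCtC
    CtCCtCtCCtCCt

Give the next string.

CtCCtCtCCtCCtCtCCtCtC

Each term (from the third on) is the previous term followed by the one before it: term 3 = C·t = Ct.
The next term joins CtCCtCtCCtCCt and CtCCtCtC.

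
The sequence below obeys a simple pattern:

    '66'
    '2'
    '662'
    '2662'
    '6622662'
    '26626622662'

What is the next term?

662266226626622662

From term 3 onward, concatenate the second-to-last term with the last: 66·2 = 662, 2·662 = 2662, …
Continuing: 6622662 · 26626622662 gives term 7.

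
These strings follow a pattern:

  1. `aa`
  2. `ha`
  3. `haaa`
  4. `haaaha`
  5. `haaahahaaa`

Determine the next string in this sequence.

haaahahaaahaaaha

This is a Fibonacci-style word recurrence s(k) = s(k−1)·s(k−2): e.g. ha·aa = haaa.
So term 6 is haaahahaaa·haaaha.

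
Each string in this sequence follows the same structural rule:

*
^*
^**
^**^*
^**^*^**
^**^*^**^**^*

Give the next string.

From term 3 onward, concatenate the last term with the second-to-last: ^*·* = ^**, ^**·^* = ^**^*, …
So term 7 is ^**^*^**^**^*·^**^*^**.

^**^*^**^**^*^**^*^**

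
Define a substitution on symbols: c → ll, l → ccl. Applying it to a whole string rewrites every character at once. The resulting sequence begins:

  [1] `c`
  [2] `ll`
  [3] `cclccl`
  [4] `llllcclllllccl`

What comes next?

cclcclcclcclllllcclcclcclcclcclllllccl

Replace each of the 14 characters of llllcclllllccl in place — ccl ccl ccl ccl ll ll ccl ccl ccl ccl ccl ll ll ccl — and concatenate.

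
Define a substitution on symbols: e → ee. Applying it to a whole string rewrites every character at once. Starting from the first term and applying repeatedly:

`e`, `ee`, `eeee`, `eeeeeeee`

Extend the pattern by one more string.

Apply φ to eeeeeeee symbol by symbol: e→ee, e→ee, e→ee, e→ee, e→ee, e→ee, e→ee, e→ee; joined: ee ee ee ee ee ee ee ee.

eeeeeeeeeeeeeeee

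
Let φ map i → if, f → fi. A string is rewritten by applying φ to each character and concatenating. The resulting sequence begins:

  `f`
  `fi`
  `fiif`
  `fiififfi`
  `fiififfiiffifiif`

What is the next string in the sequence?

Rewriting the 16 symbols of fiififfiiffifiif one by one yields fi if if fi if fi fi if if fi fi if fi if if fi; concatenated:

fiififfiiffifiififfifiiffiififfi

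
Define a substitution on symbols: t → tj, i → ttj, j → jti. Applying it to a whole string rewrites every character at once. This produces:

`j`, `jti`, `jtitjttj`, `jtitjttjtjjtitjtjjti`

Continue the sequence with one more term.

Applying the rule to each of the 20 symbols of jtitjttjtjjtitjtjjti gives the pieces jti tj ttj tj jti tj tj jti tj jti jti tj ttj tj jti tj jti jti tj ttj, which concatenate to the answer.

jtitjttjtjjtitjtjjtitjjtijtitjttjtjjtitjjtijtitjttj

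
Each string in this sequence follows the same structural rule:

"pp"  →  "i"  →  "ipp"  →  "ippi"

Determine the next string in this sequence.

ippiipp

From term 3 onward, concatenate the last term with the second-to-last: i·pp = ipp, ipp·i = ippi, …
So term 5 is ippi·ipp.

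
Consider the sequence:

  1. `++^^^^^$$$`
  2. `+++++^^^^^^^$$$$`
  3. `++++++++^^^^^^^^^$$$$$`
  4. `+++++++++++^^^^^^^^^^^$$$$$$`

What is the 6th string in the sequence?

+++++++++++++++++^^^^^^^^^^^^^^^$$$$$$$$

Each string has the form +^{3n-1} ^^{2n+3} $^{n+2} (n = 1, 2, …).
For term 6, n = 6, so the run lengths are 17, 15, 8.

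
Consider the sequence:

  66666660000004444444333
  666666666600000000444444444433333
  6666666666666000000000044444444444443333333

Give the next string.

66666666666666660000000000004444444444444444333333333

Each string has the form 6^{3n+1} 0^{2n+2} 4^{3n+1} 3^{2n-1}, where the shown terms are n = 2, 3, 4.
For the next term, n = 5, so the run lengths are 16, 12, 16, 9.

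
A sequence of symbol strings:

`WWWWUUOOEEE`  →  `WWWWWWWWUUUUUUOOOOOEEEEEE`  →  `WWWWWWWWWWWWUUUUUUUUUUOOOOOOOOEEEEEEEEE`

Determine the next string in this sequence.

Each string has the form W^{4n} U^{4n-2} O^{3n-1} E^{3n} (n = 1, 2, …).
For the next term, n = 4, so the run lengths are 16, 14, 11, 12.

WWWWWWWWWWWWWWWWUUUUUUUUUUUUUUOOOOOOOOOOOEEEEEEEEEEEE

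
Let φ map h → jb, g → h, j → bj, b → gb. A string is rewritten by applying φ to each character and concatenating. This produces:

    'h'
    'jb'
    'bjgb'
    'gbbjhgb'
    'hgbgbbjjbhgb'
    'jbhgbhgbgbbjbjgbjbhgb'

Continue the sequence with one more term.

Rewriting the 21 symbols of jbhgbhgbgbbjbjgbjbhgb one by one yields bj gb jb h gb jb h gb h gb gb bj gb bj h gb bj gb jb h gb; concatenated:

bjgbjbhgbjbhgbhgbgbbjgbbjhgbbjgbjbhgb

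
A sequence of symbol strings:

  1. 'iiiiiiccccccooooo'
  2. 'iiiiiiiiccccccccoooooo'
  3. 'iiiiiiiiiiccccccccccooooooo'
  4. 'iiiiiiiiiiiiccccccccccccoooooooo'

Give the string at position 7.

Each string has the form i^{2n} c^{2n} o^{n+2}, where the shown terms are n = 3, 4, 5, 6.
Setting n = 9 gives 18, 18, 11 characters in each block.

iiiiiiiiiiiiiiiiiiccccccccccccccccccooooooooooo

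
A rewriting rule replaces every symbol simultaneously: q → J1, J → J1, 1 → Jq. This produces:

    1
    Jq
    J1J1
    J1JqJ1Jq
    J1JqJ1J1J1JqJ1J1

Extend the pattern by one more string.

Rewriting the 16 symbols of J1JqJ1J1J1JqJ1J1 one by one yields J1 Jq J1 J1 J1 Jq J1 Jq J1 Jq J1 J1 J1 Jq J1 Jq; concatenated:

J1JqJ1J1J1JqJ1JqJ1JqJ1J1J1JqJ1Jq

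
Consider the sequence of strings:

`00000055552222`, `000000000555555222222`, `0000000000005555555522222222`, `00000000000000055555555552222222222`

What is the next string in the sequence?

000000000000000000555555555555222222222222

Each string has the form 0^{3n} 5^{2n} 2^{2n}, where the shown terms are n = 2, 3, 4, 5.
Setting n = 6 gives 18, 12, 12 characters in each block.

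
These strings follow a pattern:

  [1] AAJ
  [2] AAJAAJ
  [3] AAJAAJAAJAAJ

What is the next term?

Every step duplicates the string.
Doubling AAJAAJAAJAAJ:

AAJAAJAAJAAJAAJAAJAAJAAJ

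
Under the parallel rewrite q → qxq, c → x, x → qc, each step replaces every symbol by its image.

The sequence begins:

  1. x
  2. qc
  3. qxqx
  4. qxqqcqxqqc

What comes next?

Rewriting each symbol of qxqqcqxqqc: q→qxq, x→qc, q→qxq, q→qxq, c→x, q→qxq, x→qc, q→qxq, q→qxq, c→x, which concatenates to qxq qc qxq qxq x qxq qc qxq qxq x.

qxqqcqxqqxqxqxqqcqxqqxqx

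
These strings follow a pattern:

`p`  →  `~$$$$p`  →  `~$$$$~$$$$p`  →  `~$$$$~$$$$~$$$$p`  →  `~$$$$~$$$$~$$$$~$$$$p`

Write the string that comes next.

Every step adds ~$$$$ at the front: s(k+1) = ~$$$$·s(k).
Applying this once more to ~$$$$~$$$$~$$$$~$$$$p:

~$$$$~$$$$~$$$$~$$$$~$$$$p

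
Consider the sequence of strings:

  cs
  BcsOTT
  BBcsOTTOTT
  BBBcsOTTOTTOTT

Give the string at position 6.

BBBBBcsOTTOTTOTTOTTOTT

Every step adds B to the front and OTT to the end of the previous string.
From BBBcsOTTOTTOTT, 2 further steps: BBBcsOTTOTTOTT → BBBBcsOTTOTTOTTOTT → (answer).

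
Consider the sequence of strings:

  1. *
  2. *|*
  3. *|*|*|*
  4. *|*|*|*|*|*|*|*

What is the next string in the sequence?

Each string is two copies of the previous one joined by '|'.
Doubling *|*|*|*|*|*|*|* with '|' between the halves:

*|*|*|*|*|*|*|*|*|*|*|*|*|*|*|*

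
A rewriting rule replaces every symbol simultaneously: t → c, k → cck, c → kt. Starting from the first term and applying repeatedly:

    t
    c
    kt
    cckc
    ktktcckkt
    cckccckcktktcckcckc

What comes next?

Applying the rule to each of the 19 symbols of cckccckcktktcckcckc gives the pieces kt kt cck kt kt kt cck kt cck c cck c kt kt cck kt kt cck kt, which concatenate to the answer.

ktktcckktktktcckktcckccckcktktcckktktcckkt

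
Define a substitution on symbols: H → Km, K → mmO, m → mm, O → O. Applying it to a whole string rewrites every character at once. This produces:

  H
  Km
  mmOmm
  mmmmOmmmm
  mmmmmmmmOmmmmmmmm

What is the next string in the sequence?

Applying the rule to each of the 17 symbols of mmmmmmmmOmmmmmmmm gives the pieces mm mm mm mm mm mm mm mm O mm mm mm mm mm mm mm mm, which concatenate to the answer.

mmmmmmmmmmmmmmmmOmmmmmmmmmmmmmmmm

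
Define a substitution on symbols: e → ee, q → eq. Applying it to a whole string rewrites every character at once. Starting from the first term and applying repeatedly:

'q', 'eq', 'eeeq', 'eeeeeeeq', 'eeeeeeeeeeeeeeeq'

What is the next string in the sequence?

Rewriting the 16 symbols of eeeeeeeeeeeeeeeq one by one yields ee ee ee ee ee ee ee ee ee ee ee ee ee ee ee eq; concatenated:

eeeeeeeeeeeeeeeeeeeeeeeeeeeeeeeq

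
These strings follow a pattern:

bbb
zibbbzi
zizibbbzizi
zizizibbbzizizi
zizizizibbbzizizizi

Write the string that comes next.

Every step adds zi to the front and zi to the end of the previous string.
Applying this once more to zizizizibbbzizizizi:

zizizizizibbbzizizizizi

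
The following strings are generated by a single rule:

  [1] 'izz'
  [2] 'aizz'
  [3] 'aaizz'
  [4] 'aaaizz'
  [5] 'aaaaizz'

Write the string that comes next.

aaaaaizz

Each term is the previous one with a prepended.
One more step from aaaaizz gives the answer.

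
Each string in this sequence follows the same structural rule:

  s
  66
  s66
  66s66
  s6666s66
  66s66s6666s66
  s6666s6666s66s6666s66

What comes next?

From term 3 onward, concatenate the second-to-last term with the last: s·66 = s66, 66·s66 = 66s66, …
So term 8 is 66s66s6666s66·s6666s6666s66s6666s66.

66s66s6666s66s6666s6666s66s6666s66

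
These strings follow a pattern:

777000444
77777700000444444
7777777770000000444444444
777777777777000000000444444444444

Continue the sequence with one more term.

77777777777777700000000000444444444444444

Reading off run lengths: 7 runs 3, 6, 9, 12; 0 runs 3, 5, 7, 9; 4 runs 3, 6, 9, 12 — each is linear in n (n = 1, 2, …).
For the next term, n = 5, so the run lengths are 15, 11, 15.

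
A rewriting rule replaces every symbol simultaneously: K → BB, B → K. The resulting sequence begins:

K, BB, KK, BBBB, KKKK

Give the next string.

BBBBBBBB

Rewriting each symbol of KKKK: K→BB, K→BB, K→BB, K→BB, which concatenates to BB BB BB BB.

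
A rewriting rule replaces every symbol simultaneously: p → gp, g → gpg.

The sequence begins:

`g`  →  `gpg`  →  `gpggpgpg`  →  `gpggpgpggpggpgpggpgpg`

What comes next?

Applying the rule to each of the 21 symbols of gpggpgpggpggpgpggpgpg gives the pieces gpg gp gpg gpg gp gpg gp gpg gpg gp gpg gpg gp gpg gp gpg gpg gp gpg gp gpg, which concatenate to the answer.

gpggpgpggpggpgpggpgpggpggpgpggpggpgpggpgpggpggpgpggpgpg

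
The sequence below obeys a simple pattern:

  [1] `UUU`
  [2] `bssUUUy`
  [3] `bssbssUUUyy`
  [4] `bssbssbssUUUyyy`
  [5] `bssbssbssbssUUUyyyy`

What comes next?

bssbssbssbssbssUUUyyyyy

Each term wraps the previous one in bss on the left and y on the right.
So the next term is bss·bssbssbssbssUUUyyyy·y.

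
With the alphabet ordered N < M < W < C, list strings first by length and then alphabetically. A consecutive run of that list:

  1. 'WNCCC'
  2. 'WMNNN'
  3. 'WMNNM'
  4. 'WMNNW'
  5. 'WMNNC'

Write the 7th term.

WMNMM

Stepping forward 2 times from WMNNC: WMNNC → WMNMN, then the target.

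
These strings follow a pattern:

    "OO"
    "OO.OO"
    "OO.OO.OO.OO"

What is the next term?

OO.OO.OO.OO.OO.OO.OO.OO

s(k+1) = s(k)·.·s(k) — each term doubles the last with '.' between the halves.
So the next term is two copies of OO.OO.OO.OO with '.' between the halves.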